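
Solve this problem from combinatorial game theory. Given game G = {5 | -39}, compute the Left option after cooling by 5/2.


Original game: {5 | -39} (a switch {a | b} with a > b).
Cooling by t (for t below the temperature (a - b)/2 = 22) taxes each move by t: {a | b} cooled by t is {a - t | b + t}.
Cooling amount: t = 5/2
Cooled Left option: 5 - 5/2 = 5/2
Cooled Right option: -39 + 5/2 = -73/2
Cooled game: {5/2 | -73/2}
Left option = 5/2

5/2


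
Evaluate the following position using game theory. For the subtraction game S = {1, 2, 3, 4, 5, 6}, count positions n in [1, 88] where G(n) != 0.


Subtraction set S = {1, 2, 3, 4, 5, 6}, so G(n) = n mod 7.
G(n) = 0 when n is a multiple of 7.
Multiples of 7 in [1, 88]: 12
N-positions (nonzero Grundy) = 88 - 12 = 76

76


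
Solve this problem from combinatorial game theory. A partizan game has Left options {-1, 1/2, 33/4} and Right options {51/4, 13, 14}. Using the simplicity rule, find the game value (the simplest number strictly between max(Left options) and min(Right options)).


Left options: {-1, 1/2, 33/4}, max = 33/4
Right options: {51/4, 13, 14}, min = 51/4
All options are numbers and max(Left) < min(Right), so by the simplicity theorem the value is the simplest (earliest-born) number strictly between 33/4 and 51/4.
Integers 9 through 12 all lie strictly between 33/4 and 51/4.
Among integers, the simplest (lowest birthday = smallest |n|; 0 is born on day 0, +-n on day n) is 9.
No non-integer in the interval can be simpler: if x is a non-integer in the interval, then floor(x) or ceil(x) also lies in the interval (the interval contains an integer), and both are proper prefixes of x's sign expansion, i.e. born earlier. So the game value is 9.
Game value = 9

9


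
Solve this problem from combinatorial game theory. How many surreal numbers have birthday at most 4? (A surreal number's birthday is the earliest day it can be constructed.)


Day 0: {|} = 0 is born. Count = 1.
Day n: the number of surreal numbers born by day n is 2^(n+1) - 1.
By day 0: 2^1 - 1 = 1
By day 1: 2^2 - 1 = 3
By day 2: 2^3 - 1 = 7
By day 3: 2^4 - 1 = 15
By day 4: 2^5 - 1 = 31
By day 4: 31 surreal numbers.

31


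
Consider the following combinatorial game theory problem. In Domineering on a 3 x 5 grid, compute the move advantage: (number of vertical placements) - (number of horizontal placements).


Board is 3 x 5 (rows x cols).
Left (vertical) placements: (rows-1) * cols = 2 * 5 = 10
Right (horizontal) placements: rows * (cols-1) = 3 * 4 = 12
Advantage = Left - Right = 10 - 12 = -2

-2


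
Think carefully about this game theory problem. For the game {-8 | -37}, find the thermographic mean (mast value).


Game = {-8 | -37}, a switch {a | b} with numbers a > b.
Its thermograph has left wall a - t and right wall b + t, which meet at t = (a - b)/2, where both equal (a + b)/2. So the mast (mean value) is at (a + b)/2.
Mean = (-8 + (-37))/2 = -45/2 = -45/2

-45/2


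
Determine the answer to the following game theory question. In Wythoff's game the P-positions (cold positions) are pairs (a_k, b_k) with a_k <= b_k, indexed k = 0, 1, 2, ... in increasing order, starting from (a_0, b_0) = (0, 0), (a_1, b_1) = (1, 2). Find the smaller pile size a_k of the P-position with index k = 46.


By Wythoff's theorem, a_k = floor(k * phi) and b_k = floor(k * phi^2) = a_k + k, where phi = (1 + sqrt(5))/2 is the golden ratio.
phi = (1 + sqrt(5))/2 = 1.618034
k = 46
k * phi = 46 * 1.618034 = 74.429563
a_46 = floor(k * phi) = 74

74


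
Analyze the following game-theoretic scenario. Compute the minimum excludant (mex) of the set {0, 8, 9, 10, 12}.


Set = {0, 8, 9, 10, 12}
0 is in the set.
1 is NOT in the set. This is the mex.
mex = 1

1


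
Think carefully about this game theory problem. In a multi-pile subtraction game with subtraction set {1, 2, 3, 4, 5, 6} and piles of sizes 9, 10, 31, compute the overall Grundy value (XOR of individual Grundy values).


Subtraction set: {1, 2, 3, 4, 5, 6}
For this subtraction set, G(n) = n mod 7 (period = max + 1 = 7).
Pile 1 (size 9): G(9) = 9 mod 7 = 2
Pile 2 (size 10): G(10) = 10 mod 7 = 3
Pile 3 (size 31): G(31) = 31 mod 7 = 3
Total Grundy value = XOR of all: 2 XOR 3 XOR 3 = 2

2


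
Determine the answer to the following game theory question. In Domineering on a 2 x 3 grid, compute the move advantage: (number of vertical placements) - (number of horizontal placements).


Board is 2 x 3 (rows x cols).
Left (vertical) placements: (rows-1) * cols = 1 * 3 = 3
Right (horizontal) placements: rows * (cols-1) = 2 * 2 = 4
Advantage = Left - Right = 3 - 4 = -1

-1


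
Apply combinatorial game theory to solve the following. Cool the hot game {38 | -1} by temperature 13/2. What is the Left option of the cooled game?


Original game: {38 | -1} (a switch {a | b} with a > b).
Cooling by t (for t below the temperature (a - b)/2 = 39/2) taxes each move by t: {a | b} cooled by t is {a - t | b + t}.
Cooling amount: t = 13/2
Cooled Left option: 38 - 13/2 = 63/2
Cooled Right option: -1 + 13/2 = 11/2
Cooled game: {63/2 | 11/2}
Left option = 63/2

63/2


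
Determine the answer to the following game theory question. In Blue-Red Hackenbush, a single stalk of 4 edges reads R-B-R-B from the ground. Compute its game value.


Edges (from ground): R-B-R-B
By Berlekamp's sign-expansion rule, a Blue-Red Hackenbush stalk has the value of the surreal number whose sign sequence is the edge sequence with B -> + and R -> -.
Sign sequence: -+-+
Trace the sign expansion in the surreal number tree, starting from 0:
Edge 1: R (sign -) -> bounds (-inf, 0), value = -1
Edge 2: B (sign +) -> bounds (-1, 0), value = -1/2
Edge 3: R (sign -) -> bounds (-1, -1/2), value = -3/4
Edge 4: B (sign +) -> bounds (-3/4, -1/2), value = -5/8
Game value = -5/8

-5/8


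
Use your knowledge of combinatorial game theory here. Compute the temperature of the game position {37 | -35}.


The game is {37 | -35}, a switch {a | b} with numbers a > b.
Cooling {a | b} by t gives {a - t | b + t}, which stops being hot when a - t = b + t, i.e. at t = (a - b)/2. So the temperature of a switch is (a - b)/2.
Temperature = (Left option - Right option) / 2
= (37 - (-35)) / 2
= 72 / 2
= 36

36


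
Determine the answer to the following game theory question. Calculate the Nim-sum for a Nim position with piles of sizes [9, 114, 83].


We need the XOR (exclusive or) of all pile sizes.
After XOR-ing pile 1 (size 9): 0 XOR 9 = 9
After XOR-ing pile 2 (size 114): 9 XOR 114 = 123
After XOR-ing pile 3 (size 83): 123 XOR 83 = 40
The Nim-value of this position is 40.

40


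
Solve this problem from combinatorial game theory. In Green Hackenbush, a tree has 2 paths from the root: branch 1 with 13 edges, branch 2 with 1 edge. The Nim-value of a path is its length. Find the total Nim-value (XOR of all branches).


The tree has 2 branches from the ground vertex.
In Green Hackenbush, the Nim-value of a simple path of length k is k.
Branch 1: length 13, Nim-value = 13
Branch 2: length 1, Nim-value = 1
Total Nim-value = XOR of all branch values:
0 XOR 13 = 13
13 XOR 1 = 12
Nim-value of the tree = 12

12


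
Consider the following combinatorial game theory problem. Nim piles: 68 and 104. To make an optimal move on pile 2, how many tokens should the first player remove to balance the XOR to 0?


Piles: 68 and 104
Current XOR: 68 XOR 104 = 44 (non-zero, so this is an N-position).
To make the XOR zero, we need to find a move that balances the piles.
For pile 2 (size 104): target = 104 XOR 44 = 68
We reduce pile 2 from 104 to 68.
Tokens removed: 104 - 68 = 36
Verification: 68 XOR 68 = 0

36


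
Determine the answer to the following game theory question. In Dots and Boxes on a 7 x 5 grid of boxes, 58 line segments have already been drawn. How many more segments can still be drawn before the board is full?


Grid: 7 x 5 boxes, i.e. 8 rows and 6 columns of dots.
Horizontal edges: (rows + 1) * cols = 8 * 5 = 40
Vertical edges: rows * (cols + 1) = 7 * 6 = 42
Total edges: 40 + 42 = 82
Edges drawn: 58
Remaining: 82 - 58 = 24

24


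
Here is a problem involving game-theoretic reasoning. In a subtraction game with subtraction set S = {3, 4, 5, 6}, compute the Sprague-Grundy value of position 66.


The subtraction set is S = {3, 4, 5, 6}.
G(k) = mex{ G(k - s) : s in S, s <= k }. We compute iteratively: G(0) = 0.
G(1) = mex({}) = 0
G(2) = mex({}) = 0
G(3) = mex({0}) = 1
G(4) = mex({0}) = 1
G(5) = mex({0}) = 1
G(6) = mex({0, 1}) = 2
G(7) = mex({0, 1}) = 2
G(8) = mex({0, 1}) = 2
G(9) = mex({1, 2}) = 0
G(10) = mex({1, 2}) = 0
G(11) = mex({1, 2}) = 0
G(12) = mex({0, 2}) = 1
G(13) = mex({0, 2}) = 1
G(14) = mex({0, 2}) = 1
Observe that G(9)..G(14) = 0, 0, 0, 1, 1, 1 repeats G(0)..G(5) = 0, 0, 0, 1, 1, 1.
For k >= max(S) = 6, G(k) is determined by the previous 6 values G(k-6)..G(k-1); a window of 6 consecutive values has recurred shifted by 9, so by induction G(k + 9) = G(k) for all k >= 0: the sequence is periodic from the start with period 9.
One period: G(0..8) = 0, 0, 0, 1, 1, 1, 2, 2, 2.
66 mod 9 = 3, so G(66) = G(3) = 1.

1


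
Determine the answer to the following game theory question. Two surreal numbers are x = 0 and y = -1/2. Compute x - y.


x = 0, y = -1/2
Converting to common denominator: 2
x = 0/2, y = -1/2
x - y = 0 - -1/2 = 1/2

1/2


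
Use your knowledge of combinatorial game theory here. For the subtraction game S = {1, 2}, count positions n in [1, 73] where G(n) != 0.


Subtraction set S = {1, 2}, so G(n) = n mod 3.
G(n) = 0 when n is a multiple of 3.
Multiples of 3 in [1, 73]: 24
N-positions (nonzero Grundy) = 73 - 24 = 49

49


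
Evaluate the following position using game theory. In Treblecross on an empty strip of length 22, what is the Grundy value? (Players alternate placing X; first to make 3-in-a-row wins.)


Treblecross: place X on empty cells; 3-in-a-row wins.
Playing within two cells of an existing X lets the opponent win at once, so sensible play treats the cells i-2..i+2 around each X as dead. The player left with no safe cell loses, so this is a normal-play take-away game on strips of safe cells.
Placing X at cell i (0-indexed) of a strip of k safe cells leaves independent strips of sizes max(0, i-2) and max(0, k-i-3). Hence G(k) = mex{ G(max(0,i-2)) XOR G(max(0,k-i-3)) : 0 <= i < k }, with G(0) = 0.
G(1): splits (0,0):0^0=0 -> mex({0}) = 1
G(2): splits (0,0):0^0=0 -> mex({0}) = 1
G(3): splits (0,0):0^0=0 -> mex({0}) = 1
G(4): splits (0,1):0^1=1 (0,0):0^0=0 -> mex({0, 1}) = 2
G(5): splits (0,2):0^1=1 (0,1):0^1=1 (0,0):0^0=0 -> mex({0, 1}) = 2
G(6) = mex({1}) = 0
G(7) = mex({0, 1, 2}) = 3
G(8) = mex({0, 1, 2}) = 3
G(9) = mex({0, 2}) = 1
G(10) = mex({0, 2, 3}) = 1
G(11) = mex({0, 3}) = 1
G(12) = mex({1, 3}) = 0
G(13) = mex({0, 1, 2, 3}) = 4
G(14) = mex({0, 1, 2}) = 3
G(15) = mex({0, 1, 2}) = 3
G(16) = mex({0, 1, 2, 4}) = 3
G(17) = mex({0, 1, 3, 4}) = 2
G(18) = mex({0, 1, 3, 4}) = 2
G(19) = mex({0, 1, 3, 5}) = 2
G(20) = mex({0, 1, 2, 3, 5}) = 4
G(21) = mex({0, 1, 2, 3, 5}) = 4
G(22) = mex({1, 2, 6}) = 0
Therefore G(22) = 0.

0


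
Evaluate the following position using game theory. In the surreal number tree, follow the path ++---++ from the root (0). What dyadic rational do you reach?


Sign expansion: ++---++
Rule: track bounds (lo, hi), initially (-inf, +inf). On '+', the current value becomes lo and we move to the simplest number in (value, hi): value + 1 if hi = +inf, otherwise the midpoint (value + hi)/2. On '-', the current value becomes hi and we move to value - 1 if lo = -inf, otherwise the midpoint (lo + value)/2.
Start at 0.
Step 1: sign = +, move right. Bounds: (0, +inf). Value = 1
Step 2: sign = +, move right. Bounds: (1, +inf). Value = 2
Step 3: sign = -, move left. Bounds: (1, 2). Value = 3/2
Step 4: sign = -, move left. Bounds: (1, 3/2). Value = 5/4
Step 5: sign = -, move left. Bounds: (1, 5/4). Value = 9/8
Step 6: sign = +, move right. Bounds: (9/8, 5/4). Value = 19/16
Step 7: sign = +, move right. Bounds: (19/16, 5/4). Value = 39/32
The surreal number with sign expansion ++---++ is 39/32.

39/32


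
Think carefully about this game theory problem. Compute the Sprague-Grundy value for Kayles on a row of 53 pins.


Kayles: a move removes 1 or 2 adjacent pins from a contiguous row.
Removing pins from a row of k leaves two independent rows (a, b) with a + b = k - 1 (one pin) or a + b = k - 2 (two pins); an end removal gives a = 0.
By Sprague-Grundy, G(k) = mex{ G(a) XOR G(b) } over all these splits. G(0) = 0.
G(1): splits (0,0):0^0=0 -> mex({0}) = 1
G(2): splits (0,1):0^1=1 (0,0):0^0=0 -> mex({0, 1}) = 2
G(3): splits (0,2):0^2=2 (1,1):1^1=0 (0,1):0^1=1 -> mex({0, 1, 2}) = 3
G(4): splits (0,3):0^3=3 (1,2):1^2=3 (0,2):0^2=2 (1,1):1^1=0 -> mex({0, 2, 3}) = 1
G(5): splits (0,4):0^1=1 (1,3):1^3=2 (2,2):2^2=0 (0,3):0^3=3 (1,2):1^2=3 -> mex({0, 1, 2, 3}) = 4
G(6) = mex({0, 1, 2, 4}) = 3
G(7) = mex({0, 1, 3, 4, 5}) = 2
G(8) = mex({0, 2, 3, 5, 6}) = 1
G(9) = mex({0, 1, 2, 3, 6, 7}) = 4
G(10) = mex({0, 1, 3, 4, 5, 7}) = 2
G(11) = mex({0, 1, 2, 3, 4, 5}) = 6
G(12) = mex({0, 1, 2, 3, 5, 6, 7}) = 4
G(13) = mex({0, 2, 3, 4, 6, 7}) = 1
G(14) = mex({0, 1, 4, 5, 6, 7}) = 2
G(15) = mex({0, 1, 2, 3, 4, 5, 6}) = 7
G(16) = mex({0, 2, 3, 5, 6, 7}) = 1
G(17) = mex({0, 1, 2, 3, 5, 6, 7}) = 4
G(18) = mex({0, 1, 2, 4, 5, 6}) = 3
G(19) = mex({0, 1, 3, 4, 5, 7}) = 2
G(20) = mex({0, 2, 3, 4, 5, 6, 7}) = 1
G(21) = mex({0, 1, 2, 3, 5, 6, 7}) = 4
G(22) = mex({0, 1, 2, 3, 4, 5, 7}) = 6
G(23) = mex({0, 1, 2, 3, 4, 5, 6}) = 7
G(24) = mex({0, 1, 2, 3, 5, 6, 7}) = 4
G(25) = mex({0, 2, 3, 4, 6, 7}) = 1
G(26) = mex({0, 1, 3, 4, 5, 6, 7}) = 2
G(27) = mex({0, 1, 2, 3, 4, 5, 6, 7}) = 8
G(28) = mex({0, 1, 2, 3, 4, 6, 7, 8}) = 5
G(29) = mex({0, 1, 2, 3, 5, 6, 7, 8, 9}) = 4
G(30) = mex({0, 1, 2, 3, 4, 5, 6, 9, 10}) = 7
G(31) = mex({0, 1, 3, 4, 5, 7, 10, 11}) = 2
G(32) = mex({0, 2, 3, 4, 5, 6, 7, 9, 11}) = 1
G(33) = mex({0, 1, 2, 3, 4, 5, 6, 7, 9, 12}) = 8
G(34) = mex({0, 1, 2, 3, 4, 5, 7, 8, 11, 12}) = 6
G(35) = mex({0, 1, 2, 3, 4, 5, 6, 8, 9, 10, 11}) = 7
G(36) = mex({0, 1, 2, 3, 5, 6, 7, 9, 10}) = 4
G(37) = mex({0, 2, 3, 4, 6, 7, 9, 10, 11, 12}) = 1
G(38) = mex({0, 1, 3, 4, 5, 6, 7, 9, 10, 11, 12}) = 2
G(39) = mex({0, 1, 2, 4, 5, 6, 7, 9, 10, 12, 14}) = 3
G(40) = mex({0, 2, 3, 4, 6, 7, 11, 12, 14}) = 1
G(41) = mex({0, 1, 2, 3, 5, 6, 7, 9, 10, 11, 12}) = 4
G(42) = mex({0, 1, 2, 3, 4, 5, 6, 9, 10}) = 7
G(43) = mex({0, 1, 3, 4, 5, 7, 9, 10, 12, 15}) = 2
G(44) = mex({0, 2, 3, 4, 5, 6, 7, 9, 10, 12, 15}) = 1
G(45) = mex({0, 1, 2, 3, 4, 5, 6, 7, 9, 10, 12, 14}) = 8
G(46) = mex({0, 1, 3, 4, 5, 7, 8, 11, 12, 14}) = 2
G(47) = mex({0, 1, 2, 3, 4, 5, 6, 8, 9, 10, 11, 12}) = 7
G(48) = mex({0, 1, 2, 3, 5, 6, 7, 9, 10}) = 4
G(49) = mex({0, 2, 3, 4, 6, 7, 9, 10, 11, 12, 15}) = 1
G(50) = mex({0, 1, 4, 5, 6, 7, 9, 11, 12, 14, 15}) = 2
G(51) = mex({0, 1, 2, 3, 4, 5, 6, 7, 9, 12, 14, 15}) = 8
G(52) = mex({0, 2, 3, 4, 5, 6, 7, 8, 11, 12, 15}) = 1
G(53) = mex({0, 1, 2, 3, 5, 6, 7, 8, 9, 10, 11, 12}) = 4
Therefore G(53) = 4.

4


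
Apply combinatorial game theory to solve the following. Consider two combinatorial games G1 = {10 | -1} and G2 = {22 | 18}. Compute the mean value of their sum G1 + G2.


G1 = {10 | -1}, G2 = {22 | 18}
Each is a switch {a | b} with numbers a > b; its mean value is (a + b)/2, and mean value is additive over game sums: m(G1 + G2) = m(G1) + m(G2).
Mean of G1 = (10 + (-1))/2 = 9/2 = 9/2
Mean of G2 = (22 + (18))/2 = 40/2 = 20
Mean of G1 + G2 = 9/2 + 20 = 49/2

49/2


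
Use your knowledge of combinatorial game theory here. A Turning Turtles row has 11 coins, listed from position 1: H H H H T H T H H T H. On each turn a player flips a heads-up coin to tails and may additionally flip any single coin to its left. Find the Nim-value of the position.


Coins: H H H H T H T H H T H
Key fact: a single head at position k behaves exactly like a Nim heap of size k (turning it to T and optionally flipping a coin at j < k corresponds to moving the heap from k to j, or to 0), and heads combine as a disjunctive sum (two heads at the same place would cancel, matching j XOR j = 0). So the Nim-value is the XOR of the 1-indexed positions of the heads.
Face-up positions (1-indexed): [1, 2, 3, 4, 6, 8, 9, 11]
XOR 0 with 1: 0 XOR 1 = 1
XOR 1 with 2: 1 XOR 2 = 3
XOR 3 with 3: 3 XOR 3 = 0
XOR 0 with 4: 0 XOR 4 = 4
XOR 4 with 6: 4 XOR 6 = 2
XOR 2 with 8: 2 XOR 8 = 10
XOR 10 with 9: 10 XOR 9 = 3
XOR 3 with 11: 3 XOR 11 = 8
Nim-value = 8

8


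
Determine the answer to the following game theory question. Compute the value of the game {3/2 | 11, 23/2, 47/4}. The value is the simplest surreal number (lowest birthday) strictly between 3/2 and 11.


Left options: {3/2}, max = 3/2
Right options: {11, 23/2, 47/4}, min = 11
All options are numbers and max(Left) < min(Right), so by the simplicity theorem the value is the simplest (earliest-born) number strictly between 3/2 and 11.
Integers 2 through 10 all lie strictly between 3/2 and 11.
Among integers, the simplest (lowest birthday = smallest |n|; 0 is born on day 0, +-n on day n) is 2.
No non-integer in the interval can be simpler: if x is a non-integer in the interval, then floor(x) or ceil(x) also lies in the interval (the interval contains an integer), and both are proper prefixes of x's sign expansion, i.e. born earlier. So the game value is 2.
Game value = 2

2


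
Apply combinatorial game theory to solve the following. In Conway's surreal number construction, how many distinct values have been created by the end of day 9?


Day 0: {|} = 0 is born. Count = 1.
Day n: the number of surreal numbers born by day n is 2^(n+1) - 1.
By day 0: 2^1 - 1 = 1
By day 1: 2^2 - 1 = 3
By day 2: 2^3 - 1 = 7
By day 3: 2^4 - 1 = 15
By day 4: 2^5 - 1 = 31
By day 5: 2^6 - 1 = 63
By day 6: 2^7 - 1 = 127
By day 7: 2^8 - 1 = 255
By day 8: 2^9 - 1 = 511
By day 9: 2^10 - 1 = 1023
By day 9: 1023 surreal numbers.

1023


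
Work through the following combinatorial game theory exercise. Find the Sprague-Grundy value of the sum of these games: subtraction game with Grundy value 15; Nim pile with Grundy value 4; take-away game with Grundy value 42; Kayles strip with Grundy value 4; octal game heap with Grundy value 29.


By the Sprague-Grundy theorem, the Grundy value of a sum of games is the XOR of individual Grundy values.
subtraction game: Grundy value = 15. Running XOR: 0 XOR 15 = 15
Nim pile: Grundy value = 4. Running XOR: 15 XOR 4 = 11
take-away game: Grundy value = 42. Running XOR: 11 XOR 42 = 33
Kayles strip: Grundy value = 4. Running XOR: 33 XOR 4 = 37
octal game heap: Grundy value = 29. Running XOR: 37 XOR 29 = 56
The combined Grundy value is 56.

56


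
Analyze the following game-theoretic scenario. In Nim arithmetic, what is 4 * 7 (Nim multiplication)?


Nim multiplication is bilinear over XOR: (u XOR v) * w = (u*w) XOR (v*w).
So we split each operand into its bit components and XOR the pairwise Nim products.
4 = 4 (as XOR of powers of 2).
7 = 1 + 2 + 4 (as XOR of powers of 2).
Using the standard Nim-product table on single bits:
  2*2 = 3,   2*4 = 8,   2*8 = 12,
  4*4 = 6,   4*8 = 11,  8*8 = 13,
and  1*x = x (identity), k*l = l*k (commutative).
Pairwise Nim products:
  4 * 1 = 4
  4 * 2 = 8
  4 * 4 = 6
XOR them: 4 XOR 8 XOR 6 = 10.
Result: 4 * 7 = 10 (in Nim).

10


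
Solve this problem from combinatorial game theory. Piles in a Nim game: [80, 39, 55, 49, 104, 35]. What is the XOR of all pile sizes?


We need the XOR (exclusive or) of all pile sizes.
After XOR-ing pile 1 (size 80): 0 XOR 80 = 80
After XOR-ing pile 2 (size 39): 80 XOR 39 = 119
After XOR-ing pile 3 (size 55): 119 XOR 55 = 64
After XOR-ing pile 4 (size 49): 64 XOR 49 = 113
After XOR-ing pile 5 (size 104): 113 XOR 104 = 25
After XOR-ing pile 6 (size 35): 25 XOR 35 = 58
The Nim-value of this position is 58.

58


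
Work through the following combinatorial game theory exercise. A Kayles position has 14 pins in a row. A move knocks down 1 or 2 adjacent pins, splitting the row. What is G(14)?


Kayles: a move removes 1 or 2 adjacent pins from a contiguous row.
Removing pins from a row of k leaves two independent rows (a, b) with a + b = k - 1 (one pin) or a + b = k - 2 (two pins); an end removal gives a = 0.
By Sprague-Grundy, G(k) = mex{ G(a) XOR G(b) } over all these splits. G(0) = 0.
G(1): splits (0,0):0^0=0 -> mex({0}) = 1
G(2): splits (0,1):0^1=1 (0,0):0^0=0 -> mex({0, 1}) = 2
G(3): splits (0,2):0^2=2 (1,1):1^1=0 (0,1):0^1=1 -> mex({0, 1, 2}) = 3
G(4): splits (0,3):0^3=3 (1,2):1^2=3 (0,2):0^2=2 (1,1):1^1=0 -> mex({0, 2, 3}) = 1
G(5): splits (0,4):0^1=1 (1,3):1^3=2 (2,2):2^2=0 (0,3):0^3=3 (1,2):1^2=3 -> mex({0, 1, 2, 3}) = 4
G(6) = mex({0, 1, 2, 4}) = 3
G(7) = mex({0, 1, 3, 4, 5}) = 2
G(8) = mex({0, 2, 3, 5, 6}) = 1
G(9) = mex({0, 1, 2, 3, 6, 7}) = 4
G(10) = mex({0, 1, 3, 4, 5, 7}) = 2
G(11) = mex({0, 1, 2, 3, 4, 5}) = 6
G(12) = mex({0, 1, 2, 3, 5, 6, 7}) = 4
G(13) = mex({0, 2, 3, 4, 6, 7}) = 1
G(14) = mex({0, 1, 4, 5, 6, 7}) = 2
Therefore G(14) = 2.

2


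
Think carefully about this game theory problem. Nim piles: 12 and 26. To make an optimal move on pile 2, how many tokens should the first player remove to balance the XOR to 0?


Piles: 12 and 26
Current XOR: 12 XOR 26 = 22 (non-zero, so this is an N-position).
To make the XOR zero, we need to find a move that balances the piles.
For pile 2 (size 26): target = 26 XOR 22 = 12
We reduce pile 2 from 26 to 12.
Tokens removed: 26 - 12 = 14
Verification: 12 XOR 12 = 0

14


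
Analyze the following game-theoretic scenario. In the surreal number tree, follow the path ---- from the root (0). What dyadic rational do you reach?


Sign expansion: ----
Rule: track bounds (lo, hi), initially (-inf, +inf). On '+', the current value becomes lo and we move to the simplest number in (value, hi): value + 1 if hi = +inf, otherwise the midpoint (value + hi)/2. On '-', the current value becomes hi and we move to value - 1 if lo = -inf, otherwise the midpoint (lo + value)/2.
Start at 0.
Step 1: sign = -, move left. Bounds: (-inf, 0). Value = -1
Step 2: sign = -, move left. Bounds: (-inf, -1). Value = -2
Step 3: sign = -, move left. Bounds: (-inf, -2). Value = -3
Step 4: sign = -, move left. Bounds: (-inf, -3). Value = -4
The surreal number with sign expansion ---- is -4.

-4


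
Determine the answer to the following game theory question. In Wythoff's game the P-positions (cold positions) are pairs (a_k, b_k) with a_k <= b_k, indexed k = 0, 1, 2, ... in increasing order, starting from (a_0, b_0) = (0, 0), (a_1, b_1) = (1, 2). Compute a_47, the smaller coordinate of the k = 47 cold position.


By Wythoff's theorem, a_k = floor(k * phi) and b_k = floor(k * phi^2) = a_k + k, where phi = (1 + sqrt(5))/2 is the golden ratio.
phi = (1 + sqrt(5))/2 = 1.618034
k = 47
k * phi = 47 * 1.618034 = 76.047597
a_47 = floor(k * phi) = 76

76


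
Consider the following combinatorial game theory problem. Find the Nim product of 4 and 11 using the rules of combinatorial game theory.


Nim multiplication is bilinear over XOR: (u XOR v) * w = (u*w) XOR (v*w).
So we split each operand into its bit components and XOR the pairwise Nim products.
4 = 4 (as XOR of powers of 2).
11 = 1 + 2 + 8 (as XOR of powers of 2).
Using the standard Nim-product table on single bits:
  2*2 = 3,   2*4 = 8,   2*8 = 12,
  4*4 = 6,   4*8 = 11,  8*8 = 13,
and  1*x = x (identity), k*l = l*k (commutative).
Pairwise Nim products:
  4 * 1 = 4
  4 * 2 = 8
  4 * 8 = 11
XOR them: 4 XOR 8 XOR 11 = 7.
Result: 4 * 11 = 7 (in Nim).

7


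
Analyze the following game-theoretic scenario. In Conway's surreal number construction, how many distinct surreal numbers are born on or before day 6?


Day 0: {|} = 0 is born. Count = 1.
Day n: the number of surreal numbers born by day n is 2^(n+1) - 1.
By day 0: 2^1 - 1 = 1
By day 1: 2^2 - 1 = 3
By day 2: 2^3 - 1 = 7
By day 3: 2^4 - 1 = 15
By day 4: 2^5 - 1 = 31
By day 5: 2^6 - 1 = 63
By day 6: 2^7 - 1 = 127
By day 6: 127 surreal numbers.

127


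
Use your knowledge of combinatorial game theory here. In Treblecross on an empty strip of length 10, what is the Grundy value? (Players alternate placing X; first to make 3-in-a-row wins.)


Treblecross: place X on empty cells; 3-in-a-row wins.
Playing within two cells of an existing X lets the opponent win at once, so sensible play treats the cells i-2..i+2 around each X as dead. The player left with no safe cell loses, so this is a normal-play take-away game on strips of safe cells.
Placing X at cell i (0-indexed) of a strip of k safe cells leaves independent strips of sizes max(0, i-2) and max(0, k-i-3). Hence G(k) = mex{ G(max(0,i-2)) XOR G(max(0,k-i-3)) : 0 <= i < k }, with G(0) = 0.
G(1): splits (0,0):0^0=0 -> mex({0}) = 1
G(2): splits (0,0):0^0=0 -> mex({0}) = 1
G(3): splits (0,0):0^0=0 -> mex({0}) = 1
G(4): splits (0,1):0^1=1 (0,0):0^0=0 -> mex({0, 1}) = 2
G(5): splits (0,2):0^1=1 (0,1):0^1=1 (0,0):0^0=0 -> mex({0, 1}) = 2
G(6) = mex({1}) = 0
G(7) = mex({0, 1, 2}) = 3
G(8) = mex({0, 1, 2}) = 3
G(9) = mex({0, 2}) = 1
G(10) = mex({0, 2, 3}) = 1
Therefore G(10) = 1.

1


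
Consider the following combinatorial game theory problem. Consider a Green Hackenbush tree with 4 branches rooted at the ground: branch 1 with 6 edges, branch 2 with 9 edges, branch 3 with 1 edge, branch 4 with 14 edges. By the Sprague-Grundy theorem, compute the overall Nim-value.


The tree has 4 branches from the ground vertex.
In Green Hackenbush, the Nim-value of a simple path of length k is k.
Branch 1: length 6, Nim-value = 6
Branch 2: length 9, Nim-value = 9
Branch 3: length 1, Nim-value = 1
Branch 4: length 14, Nim-value = 14
Total Nim-value = XOR of all branch values:
0 XOR 6 = 6
6 XOR 9 = 15
15 XOR 1 = 14
14 XOR 14 = 0
Nim-value of the tree = 0

0


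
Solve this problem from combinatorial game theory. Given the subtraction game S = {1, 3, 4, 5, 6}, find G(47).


The subtraction set is S = {1, 3, 4, 5, 6}.
G(k) = mex{ G(k - s) : s in S, s <= k }. We compute iteratively: G(0) = 0.
G(1) = mex({0}) = 1
G(2) = mex({1}) = 0
G(3) = mex({0}) = 1
G(4) = mex({0, 1}) = 2
G(5) = mex({0, 1, 2}) = 3
G(6) = mex({0, 1, 3}) = 2
G(7) = mex({0, 1, 2}) = 3
G(8) = mex({0, 1, 2, 3}) = 4
G(9) = mex({1, 2, 3, 4}) = 0
G(10) = mex({0, 2, 3}) = 1
G(11) = mex({1, 2, 3, 4}) = 0
G(12) = mex({0, 2, 3, 4}) = 1
G(13) = mex({0, 1, 3, 4}) = 2
G(14) = mex({0, 1, 2, 4}) = 3
Observe that G(9)..G(14) = 0, 1, 0, 1, 2, 3 repeats G(0)..G(5) = 0, 1, 0, 1, 2, 3.
For k >= max(S) = 6, G(k) is determined by the previous 6 values G(k-6)..G(k-1); a window of 6 consecutive values has recurred shifted by 9, so by induction G(k + 9) = G(k) for all k >= 0: the sequence is periodic from the start with period 9.
One period: G(0..8) = 0, 1, 0, 1, 2, 3, 2, 3, 4.
47 mod 9 = 2, so G(47) = G(2) = 0.

0


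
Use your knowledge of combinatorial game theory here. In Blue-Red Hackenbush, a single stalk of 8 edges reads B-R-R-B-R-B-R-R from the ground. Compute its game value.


Edges (from ground): B-R-R-B-R-B-R-R
By Berlekamp's sign-expansion rule, a Blue-Red Hackenbush stalk has the value of the surreal number whose sign sequence is the edge sequence with B -> + and R -> -.
Sign sequence: +--+-+--
Trace the sign expansion in the surreal number tree, starting from 0:
Edge 1: B (sign +) -> bounds (0, +inf), value = 1
Edge 2: R (sign -) -> bounds (0, 1), value = 1/2
Edge 3: R (sign -) -> bounds (0, 1/2), value = 1/4
Edge 4: B (sign +) -> bounds (1/4, 1/2), value = 3/8
Edge 5: R (sign -) -> bounds (1/4, 3/8), value = 5/16
Edge 6: B (sign +) -> bounds (5/16, 3/8), value = 11/32
Edge 7: R (sign -) -> bounds (5/16, 11/32), value = 21/64
Edge 8: R (sign -) -> bounds (5/16, 21/64), value = 41/128
Game value = 41/128

41/128


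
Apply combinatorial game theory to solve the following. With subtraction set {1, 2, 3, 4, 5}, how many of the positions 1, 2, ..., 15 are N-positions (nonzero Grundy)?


Subtraction set S = {1, 2, 3, 4, 5}, so G(n) = n mod 6.
G(n) = 0 when n is a multiple of 6.
Multiples of 6 in [1, 15]: 2
N-positions (nonzero Grundy) = 15 - 2 = 13

13


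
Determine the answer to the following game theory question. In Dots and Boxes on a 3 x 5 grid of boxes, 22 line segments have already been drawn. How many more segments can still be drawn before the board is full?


Grid: 3 x 5 boxes, i.e. 4 rows and 6 columns of dots.
Horizontal edges: (rows + 1) * cols = 4 * 5 = 20
Vertical edges: rows * (cols + 1) = 3 * 6 = 18
Total edges: 20 + 18 = 38
Edges drawn: 22
Remaining: 38 - 22 = 16

16


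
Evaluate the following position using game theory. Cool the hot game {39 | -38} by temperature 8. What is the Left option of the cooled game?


Original game: {39 | -38} (a switch {a | b} with a > b).
Cooling by t (for t below the temperature (a - b)/2 = 77/2) taxes each move by t: {a | b} cooled by t is {a - t | b + t}.
Cooling amount: t = 8
Cooled Left option: 39 - 8 = 31
Cooled Right option: -38 + 8 = -30
Cooled game: {31 | -30}
Left option = 31

31


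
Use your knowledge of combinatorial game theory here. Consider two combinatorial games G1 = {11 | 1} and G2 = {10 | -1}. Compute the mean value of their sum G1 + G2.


G1 = {11 | 1}, G2 = {10 | -1}
Each is a switch {a | b} with numbers a > b; its mean value is (a + b)/2, and mean value is additive over game sums: m(G1 + G2) = m(G1) + m(G2).
Mean of G1 = (11 + (1))/2 = 12/2 = 6
Mean of G2 = (10 + (-1))/2 = 9/2 = 9/2
Mean of G1 + G2 = 6 + 9/2 = 21/2

21/2


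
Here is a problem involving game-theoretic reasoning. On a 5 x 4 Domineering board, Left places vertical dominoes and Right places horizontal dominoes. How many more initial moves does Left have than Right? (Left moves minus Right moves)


Board is 5 x 4 (rows x cols).
Left (vertical) placements: (rows-1) * cols = 4 * 4 = 16
Right (horizontal) placements: rows * (cols-1) = 5 * 3 = 15
Advantage = Left - Right = 16 - 15 = 1

1


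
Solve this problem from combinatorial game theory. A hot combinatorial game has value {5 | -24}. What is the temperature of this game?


The game is {5 | -24}, a switch {a | b} with numbers a > b.
Cooling {a | b} by t gives {a - t | b + t}, which stops being hot when a - t = b + t, i.e. at t = (a - b)/2. So the temperature of a switch is (a - b)/2.
Temperature = (Left option - Right option) / 2
= (5 - (-24)) / 2
= 29 / 2
= 29/2

29/2


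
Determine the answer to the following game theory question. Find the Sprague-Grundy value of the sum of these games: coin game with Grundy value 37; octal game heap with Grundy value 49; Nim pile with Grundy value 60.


By the Sprague-Grundy theorem, the Grundy value of a sum of games is the XOR of individual Grundy values.
coin game: Grundy value = 37. Running XOR: 0 XOR 37 = 37
octal game heap: Grundy value = 49. Running XOR: 37 XOR 49 = 20
Nim pile: Grundy value = 60. Running XOR: 20 XOR 60 = 40
The combined Grundy value is 40.

40


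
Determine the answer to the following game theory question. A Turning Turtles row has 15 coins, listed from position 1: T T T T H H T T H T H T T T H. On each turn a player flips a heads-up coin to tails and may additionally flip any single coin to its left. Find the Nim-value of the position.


Coins: T T T T H H T T H T H T T T H
Key fact: a single head at position k behaves exactly like a Nim heap of size k (turning it to T and optionally flipping a coin at j < k corresponds to moving the heap from k to j, or to 0), and heads combine as a disjunctive sum (two heads at the same place would cancel, matching j XOR j = 0). So the Nim-value is the XOR of the 1-indexed positions of the heads.
Face-up positions (1-indexed): [5, 6, 9, 11, 15]
XOR 0 with 5: 0 XOR 5 = 5
XOR 5 with 6: 5 XOR 6 = 3
XOR 3 with 9: 3 XOR 9 = 10
XOR 10 with 11: 10 XOR 11 = 1
XOR 1 with 15: 1 XOR 15 = 14
Nim-value = 14

14


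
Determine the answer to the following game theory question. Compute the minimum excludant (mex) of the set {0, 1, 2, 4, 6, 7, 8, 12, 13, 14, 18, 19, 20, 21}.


Set = {0, 1, 2, 4, 6, 7, 8, 12, 13, 14, 18, 19, 20, 21}
0 is in the set.
1 is in the set.
2 is in the set.
3 is NOT in the set. This is the mex.
mex = 3

3


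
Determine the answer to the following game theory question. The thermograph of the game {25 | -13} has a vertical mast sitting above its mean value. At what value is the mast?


Game = {25 | -13}, a switch {a | b} with numbers a > b.
Its thermograph has left wall a - t and right wall b + t, which meet at t = (a - b)/2, where both equal (a + b)/2. So the mast (mean value) is at (a + b)/2.
Mean = (25 + (-13))/2 = 12/2 = 6

6


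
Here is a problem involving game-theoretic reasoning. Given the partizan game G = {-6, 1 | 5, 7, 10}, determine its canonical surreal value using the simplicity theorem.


Left options: {-6, 1}, max = 1
Right options: {5, 7, 10}, min = 5
All options are numbers and max(Left) < min(Right), so by the simplicity theorem the value is the simplest (earliest-born) number strictly between 1 and 5.
Integers 2 through 4 all lie strictly between 1 and 5.
Among integers, the simplest (lowest birthday = smallest |n|; 0 is born on day 0, +-n on day n) is 2.
No non-integer in the interval can be simpler: if x is a non-integer in the interval, then floor(x) or ceil(x) also lies in the interval (the interval contains an integer), and both are proper prefixes of x's sign expansion, i.e. born earlier. So the game value is 2.
Game value = 2

2


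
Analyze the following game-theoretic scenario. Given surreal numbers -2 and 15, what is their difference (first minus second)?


x = -2, y = 15
x - y = -2 - 15 = -17

-17


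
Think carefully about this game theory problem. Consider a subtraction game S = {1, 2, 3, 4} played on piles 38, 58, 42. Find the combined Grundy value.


Subtraction set: {1, 2, 3, 4}
For this subtraction set, G(n) = n mod 5 (period = max + 1 = 5).
Pile 1 (size 38): G(38) = 38 mod 5 = 3
Pile 2 (size 58): G(58) = 58 mod 5 = 3
Pile 3 (size 42): G(42) = 42 mod 5 = 2
Total Grundy value = XOR of all: 3 XOR 3 XOR 2 = 2

2


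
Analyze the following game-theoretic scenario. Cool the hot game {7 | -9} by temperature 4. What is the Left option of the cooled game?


Original game: {7 | -9} (a switch {a | b} with a > b).
Cooling by t (for t below the temperature (a - b)/2 = 8) taxes each move by t: {a | b} cooled by t is {a - t | b + t}.
Cooling amount: t = 4
Cooled Left option: 7 - 4 = 3
Cooled Right option: -9 + 4 = -5
Cooled game: {3 | -5}
Left option = 3

3


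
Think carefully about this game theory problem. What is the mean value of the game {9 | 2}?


Game = {9 | 2}, a switch {a | b} with numbers a > b.
Its thermograph has left wall a - t and right wall b + t, which meet at t = (a - b)/2, where both equal (a + b)/2. So the mast (mean value) is at (a + b)/2.
Mean = (9 + (2))/2 = 11/2 = 11/2

11/2


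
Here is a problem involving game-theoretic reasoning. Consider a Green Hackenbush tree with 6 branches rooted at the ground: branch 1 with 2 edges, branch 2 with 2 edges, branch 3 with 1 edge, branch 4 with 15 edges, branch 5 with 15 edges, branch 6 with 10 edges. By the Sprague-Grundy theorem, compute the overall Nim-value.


The tree has 6 branches from the ground vertex.
In Green Hackenbush, the Nim-value of a simple path of length k is k.
Branch 1: length 2, Nim-value = 2
Branch 2: length 2, Nim-value = 2
Branch 3: length 1, Nim-value = 1
Branch 4: length 15, Nim-value = 15
Branch 5: length 15, Nim-value = 15
Branch 6: length 10, Nim-value = 10
Total Nim-value = XOR of all branch values:
0 XOR 2 = 2
2 XOR 2 = 0
0 XOR 1 = 1
1 XOR 15 = 14
14 XOR 15 = 1
1 XOR 10 = 11
Nim-value of the tree = 11

11


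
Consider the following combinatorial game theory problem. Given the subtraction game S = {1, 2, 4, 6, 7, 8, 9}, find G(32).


The subtraction set is S = {1, 2, 4, 6, 7, 8, 9}.
G(k) = mex{ G(k - s) : s in S, s <= k }. We compute iteratively: G(0) = 0.
G(1) = mex({0}) = 1
G(2) = mex({0, 1}) = 2
G(3) = mex({1, 2}) = 0
G(4) = mex({0, 2}) = 1
G(5) = mex({0, 1}) = 2
G(6) = mex({0, 1, 2}) = 3
G(7) = mex({0, 1, 2, 3}) = 4
G(8) = mex({0, 1, 2, 3, 4}) = 5
G(9) = mex({0, 1, 2, 4, 5}) = 3
G(10) = mex({0, 1, 2, 3, 5}) = 4
G(11) = mex({0, 1, 2, 3, 4}) = 5
G(12) = mex({0, 1, 2, 3, 4, 5}) = 6
G(13) = mex({1, 2, 3, 4, 5, 6}) = 0
G(14) = mex({0, 2, 3, 4, 5, 6}) = 1
G(15) = mex({0, 1, 3, 4, 5}) = 2
G(16) = mex({1, 2, 3, 4, 5, 6}) = 0
G(17) = mex({0, 2, 3, 4, 5}) = 1
G(18) = mex({0, 1, 3, 4, 5, 6}) = 2
G(19) = mex({0, 1, 2, 4, 5, 6}) = 3
G(20) = mex({0, 1, 2, 3, 5, 6}) = 4
G(21) = mex({0, 1, 2, 3, 4, 6}) = 5
Observe that G(13)..G(21) = 0, 1, 2, 0, 1, 2, 3, 4, 5 repeats G(0)..G(8) = 0, 1, 2, 0, 1, 2, 3, 4, 5.
For k >= max(S) = 9, G(k) is determined by the previous 9 values G(k-9)..G(k-1); a window of 9 consecutive values has recurred shifted by 13, so by induction G(k + 13) = G(k) for all k >= 0: the sequence is periodic from the start with period 13.
One period: G(0..12) = 0, 1, 2, 0, 1, 2, 3, 4, 5, 3, 4, 5, 6.
32 mod 13 = 6, so G(32) = G(6) = 3.

3


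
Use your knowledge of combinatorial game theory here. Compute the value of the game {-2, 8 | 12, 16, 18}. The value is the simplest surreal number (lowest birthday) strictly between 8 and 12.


Left options: {-2, 8}, max = 8
Right options: {12, 16, 18}, min = 12
All options are numbers and max(Left) < min(Right), so by the simplicity theorem the value is the simplest (earliest-born) number strictly between 8 and 12.
Integers 9 through 11 all lie strictly between 8 and 12.
Among integers, the simplest (lowest birthday = smallest |n|; 0 is born on day 0, +-n on day n) is 9.
No non-integer in the interval can be simpler: if x is a non-integer in the interval, then floor(x) or ceil(x) also lies in the interval (the interval contains an integer), and both are proper prefixes of x's sign expansion, i.e. born earlier. So the game value is 9.
Game value = 9

9


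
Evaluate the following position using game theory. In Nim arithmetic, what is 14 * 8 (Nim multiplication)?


Nim multiplication is bilinear over XOR: (u XOR v) * w = (u*w) XOR (v*w).
So we split each operand into its bit components and XOR the pairwise Nim products.
14 = 2 + 4 + 8 (as XOR of powers of 2).
8 = 8 (as XOR of powers of 2).
Using the standard Nim-product table on single bits:
  2*2 = 3,   2*4 = 8,   2*8 = 12,
  4*4 = 6,   4*8 = 11,  8*8 = 13,
and  1*x = x (identity), k*l = l*k (commutative).
Pairwise Nim products:
  2 * 8 = 12
  4 * 8 = 11
  8 * 8 = 13
XOR them: 12 XOR 11 XOR 13 = 10.
Result: 14 * 8 = 10 (in Nim).

10


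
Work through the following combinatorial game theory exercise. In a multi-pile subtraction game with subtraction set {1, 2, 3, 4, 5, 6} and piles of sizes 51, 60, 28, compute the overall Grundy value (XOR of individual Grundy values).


Subtraction set: {1, 2, 3, 4, 5, 6}
For this subtraction set, G(n) = n mod 7 (period = max + 1 = 7).
Pile 1 (size 51): G(51) = 51 mod 7 = 2
Pile 2 (size 60): G(60) = 60 mod 7 = 4
Pile 3 (size 28): G(28) = 28 mod 7 = 0
Total Grundy value = XOR of all: 2 XOR 4 XOR 0 = 6

6


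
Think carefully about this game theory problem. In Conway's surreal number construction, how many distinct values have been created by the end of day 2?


Day 0: {|} = 0 is born. Count = 1.
Day n: the number of surreal numbers born by day n is 2^(n+1) - 1.
By day 0: 2^1 - 1 = 1
By day 1: 2^2 - 1 = 3
By day 2: 2^3 - 1 = 7
By day 2: 7 surreal numbers.

7


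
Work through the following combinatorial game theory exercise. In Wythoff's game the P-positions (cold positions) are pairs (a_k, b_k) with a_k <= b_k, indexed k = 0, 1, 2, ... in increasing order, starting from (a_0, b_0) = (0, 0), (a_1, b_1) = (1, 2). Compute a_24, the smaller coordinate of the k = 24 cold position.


By Wythoff's theorem, a_k = floor(k * phi) and b_k = floor(k * phi^2) = a_k + k, where phi = (1 + sqrt(5))/2 is the golden ratio.
phi = (1 + sqrt(5))/2 = 1.618034
k = 24
k * phi = 24 * 1.618034 = 38.832816
a_24 = floor(k * phi) = 38

38


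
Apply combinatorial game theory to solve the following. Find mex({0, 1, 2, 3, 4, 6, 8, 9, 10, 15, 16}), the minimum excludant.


Set = {0, 1, 2, 3, 4, 6, 8, 9, 10, 15, 16}
0 is in the set.
1 is in the set.
2 is in the set.
3 is in the set.
4 is in the set.
5 is NOT in the set. This is the mex.
mex = 5

5


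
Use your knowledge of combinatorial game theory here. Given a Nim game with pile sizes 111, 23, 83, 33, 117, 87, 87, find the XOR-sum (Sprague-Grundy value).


We need the XOR (exclusive or) of all pile sizes.
After XOR-ing pile 1 (size 111): 0 XOR 111 = 111
After XOR-ing pile 2 (size 23): 111 XOR 23 = 120
After XOR-ing pile 3 (size 83): 120 XOR 83 = 43
After XOR-ing pile 4 (size 33): 43 XOR 33 = 10
After XOR-ing pile 5 (size 117): 10 XOR 117 = 127
After XOR-ing pile 6 (size 87): 127 XOR 87 = 40
After XOR-ing pile 7 (size 87): 40 XOR 87 = 127
The Nim-value of this position is 127.

127
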